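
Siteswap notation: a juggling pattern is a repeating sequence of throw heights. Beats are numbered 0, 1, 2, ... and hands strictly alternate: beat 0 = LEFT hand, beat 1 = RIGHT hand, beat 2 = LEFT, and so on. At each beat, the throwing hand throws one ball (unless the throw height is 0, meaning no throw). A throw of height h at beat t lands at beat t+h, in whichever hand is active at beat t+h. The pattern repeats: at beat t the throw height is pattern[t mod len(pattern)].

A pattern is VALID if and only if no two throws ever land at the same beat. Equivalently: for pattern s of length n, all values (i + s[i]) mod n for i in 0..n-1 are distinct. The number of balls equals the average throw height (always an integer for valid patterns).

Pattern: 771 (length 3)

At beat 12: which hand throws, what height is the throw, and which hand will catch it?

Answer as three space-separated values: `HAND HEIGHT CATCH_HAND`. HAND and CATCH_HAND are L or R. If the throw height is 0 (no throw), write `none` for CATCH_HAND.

Answer: L 7 R

Derivation:
Beat 12: 12 mod 2 = 0, so hand = L
Throw height = pattern[12 mod 3] = pattern[0] = 7
Lands at beat 12+7=19, 19 mod 2 = 1, so catch hand = R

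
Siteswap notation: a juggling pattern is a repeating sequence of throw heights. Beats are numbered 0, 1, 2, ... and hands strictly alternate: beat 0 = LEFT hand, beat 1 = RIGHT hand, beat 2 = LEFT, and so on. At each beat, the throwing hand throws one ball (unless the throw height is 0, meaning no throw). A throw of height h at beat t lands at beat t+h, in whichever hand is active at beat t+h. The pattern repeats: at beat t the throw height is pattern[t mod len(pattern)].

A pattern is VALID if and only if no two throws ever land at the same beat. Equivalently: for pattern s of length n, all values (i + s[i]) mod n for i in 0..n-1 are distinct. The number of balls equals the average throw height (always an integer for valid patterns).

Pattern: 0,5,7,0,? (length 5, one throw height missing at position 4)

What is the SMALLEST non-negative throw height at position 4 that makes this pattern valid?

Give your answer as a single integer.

Answer: 3

Derivation:
i=0: (0 + 0) mod 5 = 0
i=1: (1 + 5) mod 5 = 1
i=2: (2 + 7) mod 5 = 4
i=3: (3 + 0) mod 5 = 3
i=4: s[i]=? (unknown)
Known residues: [0, 1, 3, 4]; need a permutation of 0..4, so missing residue r = 2
Need (4 + s) mod 5 = 2; smallest s = (2 - 4) mod 5 = 3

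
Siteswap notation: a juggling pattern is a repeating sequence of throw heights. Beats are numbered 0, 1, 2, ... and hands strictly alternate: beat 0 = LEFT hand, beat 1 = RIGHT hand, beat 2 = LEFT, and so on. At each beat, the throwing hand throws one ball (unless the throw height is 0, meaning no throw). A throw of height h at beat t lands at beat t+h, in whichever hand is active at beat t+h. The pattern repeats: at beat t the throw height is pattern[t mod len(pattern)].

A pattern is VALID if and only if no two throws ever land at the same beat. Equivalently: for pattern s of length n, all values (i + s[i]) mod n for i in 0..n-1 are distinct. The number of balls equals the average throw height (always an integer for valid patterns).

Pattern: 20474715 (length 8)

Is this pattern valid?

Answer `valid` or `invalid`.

Answer: invalid

Derivation:
i=0: (i + s[i]) mod n = (0 + 2) mod 8 = 2
i=1: (i + s[i]) mod n = (1 + 0) mod 8 = 1
i=2: (i + s[i]) mod n = (2 + 4) mod 8 = 6
i=3: (i + s[i]) mod n = (3 + 7) mod 8 = 2
i=4: (i + s[i]) mod n = (4 + 4) mod 8 = 0
i=5: (i + s[i]) mod n = (5 + 7) mod 8 = 4
i=6: (i + s[i]) mod n = (6 + 1) mod 8 = 7
i=7: (i + s[i]) mod n = (7 + 5) mod 8 = 4
Residues: [2, 1, 6, 2, 0, 4, 7, 4], distinct: False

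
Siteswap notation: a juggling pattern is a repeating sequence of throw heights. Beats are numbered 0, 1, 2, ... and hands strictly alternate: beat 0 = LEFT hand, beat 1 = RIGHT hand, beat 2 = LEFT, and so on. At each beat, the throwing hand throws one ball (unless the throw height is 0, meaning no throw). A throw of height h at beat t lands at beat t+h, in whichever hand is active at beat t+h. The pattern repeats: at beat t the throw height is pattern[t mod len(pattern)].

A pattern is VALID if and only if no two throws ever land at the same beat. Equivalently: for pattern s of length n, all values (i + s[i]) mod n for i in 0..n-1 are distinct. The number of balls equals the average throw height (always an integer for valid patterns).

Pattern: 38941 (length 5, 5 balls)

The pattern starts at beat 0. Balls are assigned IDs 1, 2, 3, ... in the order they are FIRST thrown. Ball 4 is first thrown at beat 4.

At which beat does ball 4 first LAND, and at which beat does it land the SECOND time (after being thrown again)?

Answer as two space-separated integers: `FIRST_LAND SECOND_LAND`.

Answer: 5 8

Derivation:
Beat 0 (L): throw ball1 h=3 -> lands@3:R; in-air after throw: [b1@3:R]
Beat 1 (R): throw ball2 h=8 -> lands@9:R; in-air after throw: [b1@3:R b2@9:R]
Beat 2 (L): throw ball3 h=9 -> lands@11:R; in-air after throw: [b1@3:R b2@9:R b3@11:R]
Beat 3 (R): throw ball1 h=4 -> lands@7:R; in-air after throw: [b1@7:R b2@9:R b3@11:R]
Beat 4 (L): throw ball4 h=1 -> lands@5:R; in-air after throw: [b4@5:R b1@7:R b2@9:R b3@11:R]
Beat 5 (R): throw ball4 h=3 -> lands@8:L; in-air after throw: [b1@7:R b4@8:L b2@9:R b3@11:R]
Beat 6 (L): throw ball5 h=8 -> lands@14:L; in-air after throw: [b1@7:R b4@8:L b2@9:R b3@11:R b5@14:L]
Beat 7 (R): throw ball1 h=9 -> lands@16:L; in-air after throw: [b4@8:L b2@9:R b3@11:R b5@14:L b1@16:L]
Beat 8 (L): throw ball4 h=4 -> lands@12:L; in-air after throw: [b2@9:R b3@11:R b4@12:L b5@14:L b1@16:L]
Ball 4: thrown@4 h=1 -> first land @5; rethrown@5 h=3 -> second land @8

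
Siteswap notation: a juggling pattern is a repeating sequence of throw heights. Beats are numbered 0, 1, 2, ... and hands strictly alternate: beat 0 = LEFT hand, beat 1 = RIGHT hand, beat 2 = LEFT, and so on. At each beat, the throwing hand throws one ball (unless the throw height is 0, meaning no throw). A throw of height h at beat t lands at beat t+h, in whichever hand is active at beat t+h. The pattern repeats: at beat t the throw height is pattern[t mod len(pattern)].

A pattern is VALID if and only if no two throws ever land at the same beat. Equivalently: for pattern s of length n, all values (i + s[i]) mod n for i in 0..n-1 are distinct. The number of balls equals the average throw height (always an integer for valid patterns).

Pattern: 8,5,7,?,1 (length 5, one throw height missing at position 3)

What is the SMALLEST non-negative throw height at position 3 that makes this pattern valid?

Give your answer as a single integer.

i=0: (0 + 8) mod 5 = 3
i=1: (1 + 5) mod 5 = 1
i=2: (2 + 7) mod 5 = 4
i=3: s[i]=? (unknown)
i=4: (4 + 1) mod 5 = 0
Known residues: [0, 1, 3, 4]; need a permutation of 0..4, so missing residue r = 2
Need (3 + s) mod 5 = 2; smallest s = (2 - 3) mod 5 = 4

Answer: 4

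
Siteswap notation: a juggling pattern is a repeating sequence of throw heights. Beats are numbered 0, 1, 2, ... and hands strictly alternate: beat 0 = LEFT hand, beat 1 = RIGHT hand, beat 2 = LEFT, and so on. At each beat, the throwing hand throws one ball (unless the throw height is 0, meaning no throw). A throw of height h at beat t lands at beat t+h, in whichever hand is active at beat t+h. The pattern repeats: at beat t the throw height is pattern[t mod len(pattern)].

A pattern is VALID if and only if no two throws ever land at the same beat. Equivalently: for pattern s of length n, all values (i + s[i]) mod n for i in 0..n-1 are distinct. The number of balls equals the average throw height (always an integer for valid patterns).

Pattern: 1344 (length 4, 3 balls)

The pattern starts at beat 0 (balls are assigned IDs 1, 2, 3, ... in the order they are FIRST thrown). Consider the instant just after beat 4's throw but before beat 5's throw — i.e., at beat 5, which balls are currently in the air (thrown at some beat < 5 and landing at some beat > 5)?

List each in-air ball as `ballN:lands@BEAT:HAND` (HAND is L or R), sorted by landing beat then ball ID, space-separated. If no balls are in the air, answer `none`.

Beat 0 (L): throw ball1 h=1 -> lands@1:R; in-air after throw: [b1@1:R]
Beat 1 (R): throw ball1 h=3 -> lands@4:L; in-air after throw: [b1@4:L]
Beat 2 (L): throw ball2 h=4 -> lands@6:L; in-air after throw: [b1@4:L b2@6:L]
Beat 3 (R): throw ball3 h=4 -> lands@7:R; in-air after throw: [b1@4:L b2@6:L b3@7:R]
Beat 4 (L): throw ball1 h=1 -> lands@5:R; in-air after throw: [b1@5:R b2@6:L b3@7:R]
Beat 5 (R): throw ball1 h=3 -> lands@8:L; in-air after throw: [b2@6:L b3@7:R b1@8:L]

Answer: ball2:lands@6:L ball3:lands@7:R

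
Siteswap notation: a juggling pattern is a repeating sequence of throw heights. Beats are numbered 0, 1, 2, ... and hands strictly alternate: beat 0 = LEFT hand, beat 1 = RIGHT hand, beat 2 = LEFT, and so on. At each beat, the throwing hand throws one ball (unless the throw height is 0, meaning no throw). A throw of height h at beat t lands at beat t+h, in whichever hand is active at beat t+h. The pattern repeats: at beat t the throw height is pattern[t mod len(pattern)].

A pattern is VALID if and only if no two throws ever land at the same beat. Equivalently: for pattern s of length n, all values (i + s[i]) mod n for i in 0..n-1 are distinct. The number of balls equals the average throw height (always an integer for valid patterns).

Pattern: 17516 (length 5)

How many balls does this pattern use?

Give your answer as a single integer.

Answer: 4

Derivation:
Pattern = [1, 7, 5, 1, 6], length n = 5
  position 0: throw height = 1, running sum = 1
  position 1: throw height = 7, running sum = 8
  position 2: throw height = 5, running sum = 13
  position 3: throw height = 1, running sum = 14
  position 4: throw height = 6, running sum = 20
Total sum = 20; balls = sum / n = 20 / 5 = 4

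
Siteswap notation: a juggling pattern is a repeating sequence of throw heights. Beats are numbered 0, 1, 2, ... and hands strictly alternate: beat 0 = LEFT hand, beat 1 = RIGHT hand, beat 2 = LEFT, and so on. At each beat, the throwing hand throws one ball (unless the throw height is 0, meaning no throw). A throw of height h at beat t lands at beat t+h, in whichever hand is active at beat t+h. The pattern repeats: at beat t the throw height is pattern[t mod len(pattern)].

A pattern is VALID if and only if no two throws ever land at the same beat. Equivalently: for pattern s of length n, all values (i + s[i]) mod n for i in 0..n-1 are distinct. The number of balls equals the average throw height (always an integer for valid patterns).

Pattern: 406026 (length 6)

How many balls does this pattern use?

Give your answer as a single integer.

Answer: 3

Derivation:
Pattern = [4, 0, 6, 0, 2, 6], length n = 6
  position 0: throw height = 4, running sum = 4
  position 1: throw height = 0, running sum = 4
  position 2: throw height = 6, running sum = 10
  position 3: throw height = 0, running sum = 10
  position 4: throw height = 2, running sum = 12
  position 5: throw height = 6, running sum = 18
Total sum = 18; balls = sum / n = 18 / 6 = 3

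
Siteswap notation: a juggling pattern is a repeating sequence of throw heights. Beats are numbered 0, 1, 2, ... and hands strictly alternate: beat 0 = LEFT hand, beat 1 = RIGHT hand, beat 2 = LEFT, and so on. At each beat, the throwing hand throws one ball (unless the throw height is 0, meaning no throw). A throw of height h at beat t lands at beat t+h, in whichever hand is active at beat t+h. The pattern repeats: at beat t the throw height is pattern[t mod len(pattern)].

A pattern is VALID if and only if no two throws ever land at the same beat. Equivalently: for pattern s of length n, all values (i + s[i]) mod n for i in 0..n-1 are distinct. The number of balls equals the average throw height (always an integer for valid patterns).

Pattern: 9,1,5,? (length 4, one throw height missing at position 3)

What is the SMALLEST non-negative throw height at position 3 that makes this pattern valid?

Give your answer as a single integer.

i=0: (0 + 9) mod 4 = 1
i=1: (1 + 1) mod 4 = 2
i=2: (2 + 5) mod 4 = 3
i=3: s[i]=? (unknown)
Known residues: [1, 2, 3]; need a permutation of 0..3, so missing residue r = 0
Need (3 + s) mod 4 = 0; smallest s = (0 - 3) mod 4 = 1

Answer: 1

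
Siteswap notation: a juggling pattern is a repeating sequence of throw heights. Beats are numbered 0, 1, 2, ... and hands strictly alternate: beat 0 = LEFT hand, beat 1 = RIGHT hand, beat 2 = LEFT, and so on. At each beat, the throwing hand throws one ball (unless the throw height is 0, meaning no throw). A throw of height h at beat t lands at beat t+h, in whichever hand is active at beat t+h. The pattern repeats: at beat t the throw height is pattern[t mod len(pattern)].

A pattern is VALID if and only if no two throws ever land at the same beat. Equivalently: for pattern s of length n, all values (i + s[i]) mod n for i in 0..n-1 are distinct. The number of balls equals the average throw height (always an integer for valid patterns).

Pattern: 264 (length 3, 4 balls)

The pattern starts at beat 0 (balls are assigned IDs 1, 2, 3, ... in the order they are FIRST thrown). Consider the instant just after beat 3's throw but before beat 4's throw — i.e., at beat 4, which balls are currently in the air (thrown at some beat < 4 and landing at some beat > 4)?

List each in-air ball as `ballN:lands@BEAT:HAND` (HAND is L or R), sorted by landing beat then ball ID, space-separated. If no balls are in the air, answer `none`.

Beat 0 (L): throw ball1 h=2 -> lands@2:L; in-air after throw: [b1@2:L]
Beat 1 (R): throw ball2 h=6 -> lands@7:R; in-air after throw: [b1@2:L b2@7:R]
Beat 2 (L): throw ball1 h=4 -> lands@6:L; in-air after throw: [b1@6:L b2@7:R]
Beat 3 (R): throw ball3 h=2 -> lands@5:R; in-air after throw: [b3@5:R b1@6:L b2@7:R]
Beat 4 (L): throw ball4 h=6 -> lands@10:L; in-air after throw: [b3@5:R b1@6:L b2@7:R b4@10:L]

Answer: ball3:lands@5:R ball1:lands@6:L ball2:lands@7:R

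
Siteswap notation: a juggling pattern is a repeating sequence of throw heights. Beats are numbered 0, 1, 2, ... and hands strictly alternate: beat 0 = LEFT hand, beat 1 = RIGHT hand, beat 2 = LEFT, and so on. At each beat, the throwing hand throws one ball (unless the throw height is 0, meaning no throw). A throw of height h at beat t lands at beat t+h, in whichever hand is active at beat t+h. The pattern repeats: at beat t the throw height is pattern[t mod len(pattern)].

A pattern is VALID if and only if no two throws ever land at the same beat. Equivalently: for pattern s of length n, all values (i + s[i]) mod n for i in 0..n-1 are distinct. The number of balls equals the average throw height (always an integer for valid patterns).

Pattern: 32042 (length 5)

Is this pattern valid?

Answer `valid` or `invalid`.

i=0: (i + s[i]) mod n = (0 + 3) mod 5 = 3
i=1: (i + s[i]) mod n = (1 + 2) mod 5 = 3
i=2: (i + s[i]) mod n = (2 + 0) mod 5 = 2
i=3: (i + s[i]) mod n = (3 + 4) mod 5 = 2
i=4: (i + s[i]) mod n = (4 + 2) mod 5 = 1
Residues: [3, 3, 2, 2, 1], distinct: False

Answer: invalid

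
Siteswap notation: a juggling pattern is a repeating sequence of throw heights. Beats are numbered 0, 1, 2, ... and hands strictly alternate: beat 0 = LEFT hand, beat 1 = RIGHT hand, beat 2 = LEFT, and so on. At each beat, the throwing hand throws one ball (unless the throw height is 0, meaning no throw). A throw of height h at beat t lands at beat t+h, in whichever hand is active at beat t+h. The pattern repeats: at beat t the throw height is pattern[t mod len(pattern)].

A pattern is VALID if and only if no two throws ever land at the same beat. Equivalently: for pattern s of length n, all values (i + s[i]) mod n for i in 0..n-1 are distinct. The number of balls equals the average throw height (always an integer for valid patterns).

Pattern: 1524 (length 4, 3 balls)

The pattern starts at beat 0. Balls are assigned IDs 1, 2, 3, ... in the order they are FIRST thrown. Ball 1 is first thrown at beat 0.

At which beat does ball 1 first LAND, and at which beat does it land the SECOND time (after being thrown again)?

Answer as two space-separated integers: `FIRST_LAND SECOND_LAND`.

Beat 0 (L): throw ball1 h=1 -> lands@1:R; in-air after throw: [b1@1:R]
Beat 1 (R): throw ball1 h=5 -> lands@6:L; in-air after throw: [b1@6:L]
Beat 2 (L): throw ball2 h=2 -> lands@4:L; in-air after throw: [b2@4:L b1@6:L]
Beat 3 (R): throw ball3 h=4 -> lands@7:R; in-air after throw: [b2@4:L b1@6:L b3@7:R]
Beat 4 (L): throw ball2 h=1 -> lands@5:R; in-air after throw: [b2@5:R b1@6:L b3@7:R]
Beat 5 (R): throw ball2 h=5 -> lands@10:L; in-air after throw: [b1@6:L b3@7:R b2@10:L]
Beat 6 (L): throw ball1 h=2 -> lands@8:L; in-air after throw: [b3@7:R b1@8:L b2@10:L]
Ball 1: thrown@0 h=1 -> first land @1; rethrown@1 h=5 -> second land @6

Answer: 1 6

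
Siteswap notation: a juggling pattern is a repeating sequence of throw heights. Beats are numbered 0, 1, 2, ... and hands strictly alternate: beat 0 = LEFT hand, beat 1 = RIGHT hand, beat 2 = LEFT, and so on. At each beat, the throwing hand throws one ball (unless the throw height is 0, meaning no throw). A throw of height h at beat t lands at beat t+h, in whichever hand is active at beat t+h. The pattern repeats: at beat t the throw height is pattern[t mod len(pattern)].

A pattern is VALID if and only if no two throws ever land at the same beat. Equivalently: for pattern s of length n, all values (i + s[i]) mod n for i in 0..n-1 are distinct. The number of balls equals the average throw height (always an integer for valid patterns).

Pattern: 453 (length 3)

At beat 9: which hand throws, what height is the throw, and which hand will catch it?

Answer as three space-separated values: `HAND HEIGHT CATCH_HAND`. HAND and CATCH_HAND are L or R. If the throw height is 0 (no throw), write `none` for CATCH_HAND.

Answer: R 4 R

Derivation:
Beat 9: 9 mod 2 = 1, so hand = R
Throw height = pattern[9 mod 3] = pattern[0] = 4
Lands at beat 9+4=13, 13 mod 2 = 1, so catch hand = R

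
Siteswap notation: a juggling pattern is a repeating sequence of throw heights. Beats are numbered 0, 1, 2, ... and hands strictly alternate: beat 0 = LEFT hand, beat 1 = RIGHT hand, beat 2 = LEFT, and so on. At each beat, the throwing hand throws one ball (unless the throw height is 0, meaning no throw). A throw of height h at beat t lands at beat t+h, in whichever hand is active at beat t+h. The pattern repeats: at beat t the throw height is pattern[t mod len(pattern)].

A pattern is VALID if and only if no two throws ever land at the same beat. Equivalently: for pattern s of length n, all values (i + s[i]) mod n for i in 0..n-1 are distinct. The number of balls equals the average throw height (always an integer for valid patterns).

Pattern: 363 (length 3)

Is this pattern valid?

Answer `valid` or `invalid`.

i=0: (i + s[i]) mod n = (0 + 3) mod 3 = 0
i=1: (i + s[i]) mod n = (1 + 6) mod 3 = 1
i=2: (i + s[i]) mod n = (2 + 3) mod 3 = 2
Residues: [0, 1, 2], distinct: True

Answer: valid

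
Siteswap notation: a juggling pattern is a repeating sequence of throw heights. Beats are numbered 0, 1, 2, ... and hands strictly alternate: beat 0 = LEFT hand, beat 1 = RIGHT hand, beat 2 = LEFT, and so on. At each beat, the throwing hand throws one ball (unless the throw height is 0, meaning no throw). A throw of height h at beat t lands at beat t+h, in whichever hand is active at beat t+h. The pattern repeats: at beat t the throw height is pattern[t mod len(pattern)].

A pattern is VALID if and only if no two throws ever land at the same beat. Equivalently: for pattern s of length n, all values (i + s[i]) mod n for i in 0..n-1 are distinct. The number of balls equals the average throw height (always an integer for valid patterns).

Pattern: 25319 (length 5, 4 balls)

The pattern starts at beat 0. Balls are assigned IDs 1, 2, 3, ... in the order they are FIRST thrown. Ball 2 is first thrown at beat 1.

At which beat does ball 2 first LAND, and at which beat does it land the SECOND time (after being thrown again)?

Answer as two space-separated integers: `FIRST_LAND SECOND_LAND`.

Answer: 6 11

Derivation:
Beat 0 (L): throw ball1 h=2 -> lands@2:L; in-air after throw: [b1@2:L]
Beat 1 (R): throw ball2 h=5 -> lands@6:L; in-air after throw: [b1@2:L b2@6:L]
Beat 2 (L): throw ball1 h=3 -> lands@5:R; in-air after throw: [b1@5:R b2@6:L]
Beat 3 (R): throw ball3 h=1 -> lands@4:L; in-air after throw: [b3@4:L b1@5:R b2@6:L]
Beat 4 (L): throw ball3 h=9 -> lands@13:R; in-air after throw: [b1@5:R b2@6:L b3@13:R]
Beat 5 (R): throw ball1 h=2 -> lands@7:R; in-air after throw: [b2@6:L b1@7:R b3@13:R]
Beat 6 (L): throw ball2 h=5 -> lands@11:R; in-air after throw: [b1@7:R b2@11:R b3@13:R]
Beat 7 (R): throw ball1 h=3 -> lands@10:L; in-air after throw: [b1@10:L b2@11:R b3@13:R]
Beat 8 (L): throw ball4 h=1 -> lands@9:R; in-air after throw: [b4@9:R b1@10:L b2@11:R b3@13:R]
Beat 9 (R): throw ball4 h=9 -> lands@18:L; in-air after throw: [b1@10:L b2@11:R b3@13:R b4@18:L]
Beat 10 (L): throw ball1 h=2 -> lands@12:L; in-air after throw: [b2@11:R b1@12:L b3@13:R b4@18:L]
Beat 11 (R): throw ball2 h=5 -> lands@16:L; in-air after throw: [b1@12:L b3@13:R b2@16:L b4@18:L]
Ball 2: thrown@1 h=5 -> first land @6; rethrown@6 h=5 -> second land @11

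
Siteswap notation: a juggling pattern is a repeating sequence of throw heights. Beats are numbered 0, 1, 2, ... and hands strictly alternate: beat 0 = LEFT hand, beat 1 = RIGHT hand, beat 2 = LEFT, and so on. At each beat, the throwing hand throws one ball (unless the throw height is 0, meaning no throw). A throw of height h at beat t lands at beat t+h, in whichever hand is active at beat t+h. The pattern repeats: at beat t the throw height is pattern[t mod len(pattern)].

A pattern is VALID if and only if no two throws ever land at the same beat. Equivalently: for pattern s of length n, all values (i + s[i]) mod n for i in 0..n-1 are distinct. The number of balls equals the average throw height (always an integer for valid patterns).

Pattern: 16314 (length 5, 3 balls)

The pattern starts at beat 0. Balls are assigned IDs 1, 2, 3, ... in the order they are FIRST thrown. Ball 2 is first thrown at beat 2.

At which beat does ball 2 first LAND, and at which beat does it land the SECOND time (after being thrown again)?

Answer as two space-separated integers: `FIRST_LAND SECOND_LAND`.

Beat 0 (L): throw ball1 h=1 -> lands@1:R; in-air after throw: [b1@1:R]
Beat 1 (R): throw ball1 h=6 -> lands@7:R; in-air after throw: [b1@7:R]
Beat 2 (L): throw ball2 h=3 -> lands@5:R; in-air after throw: [b2@5:R b1@7:R]
Beat 3 (R): throw ball3 h=1 -> lands@4:L; in-air after throw: [b3@4:L b2@5:R b1@7:R]
Beat 4 (L): throw ball3 h=4 -> lands@8:L; in-air after throw: [b2@5:R b1@7:R b3@8:L]
Beat 5 (R): throw ball2 h=1 -> lands@6:L; in-air after throw: [b2@6:L b1@7:R b3@8:L]
Beat 6 (L): throw ball2 h=6 -> lands@12:L; in-air after throw: [b1@7:R b3@8:L b2@12:L]
Ball 2: thrown@2 h=3 -> first land @5; rethrown@5 h=1 -> second land @6

Answer: 5 6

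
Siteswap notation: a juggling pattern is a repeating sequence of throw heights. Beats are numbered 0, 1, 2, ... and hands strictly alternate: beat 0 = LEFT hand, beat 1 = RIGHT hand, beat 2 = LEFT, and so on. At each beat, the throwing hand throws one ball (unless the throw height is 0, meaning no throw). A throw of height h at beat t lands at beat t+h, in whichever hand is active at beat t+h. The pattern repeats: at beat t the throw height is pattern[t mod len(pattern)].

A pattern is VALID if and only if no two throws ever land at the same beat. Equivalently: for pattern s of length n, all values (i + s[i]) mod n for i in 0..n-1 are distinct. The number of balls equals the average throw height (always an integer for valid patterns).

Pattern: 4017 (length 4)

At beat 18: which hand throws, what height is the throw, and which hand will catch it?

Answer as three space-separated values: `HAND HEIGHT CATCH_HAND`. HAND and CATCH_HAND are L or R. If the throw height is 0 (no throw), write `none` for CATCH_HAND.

Answer: L 1 R

Derivation:
Beat 18: 18 mod 2 = 0, so hand = L
Throw height = pattern[18 mod 4] = pattern[2] = 1
Lands at beat 18+1=19, 19 mod 2 = 1, so catch hand = R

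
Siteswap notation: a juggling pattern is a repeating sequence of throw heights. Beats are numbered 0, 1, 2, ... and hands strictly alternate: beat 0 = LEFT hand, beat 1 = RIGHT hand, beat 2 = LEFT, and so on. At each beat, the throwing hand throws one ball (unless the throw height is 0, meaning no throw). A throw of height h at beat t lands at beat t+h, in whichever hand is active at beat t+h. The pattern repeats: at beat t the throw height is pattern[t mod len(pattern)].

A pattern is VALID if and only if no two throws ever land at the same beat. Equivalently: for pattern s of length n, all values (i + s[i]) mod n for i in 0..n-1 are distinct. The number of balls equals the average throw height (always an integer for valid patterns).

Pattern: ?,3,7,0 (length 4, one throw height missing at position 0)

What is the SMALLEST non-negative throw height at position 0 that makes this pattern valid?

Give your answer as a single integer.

i=0: s[i]=? (unknown)
i=1: (1 + 3) mod 4 = 0
i=2: (2 + 7) mod 4 = 1
i=3: (3 + 0) mod 4 = 3
Known residues: [0, 1, 3]; need a permutation of 0..3, so missing residue r = 2
Need (0 + s) mod 4 = 2; smallest s = (2 - 0) mod 4 = 2

Answer: 2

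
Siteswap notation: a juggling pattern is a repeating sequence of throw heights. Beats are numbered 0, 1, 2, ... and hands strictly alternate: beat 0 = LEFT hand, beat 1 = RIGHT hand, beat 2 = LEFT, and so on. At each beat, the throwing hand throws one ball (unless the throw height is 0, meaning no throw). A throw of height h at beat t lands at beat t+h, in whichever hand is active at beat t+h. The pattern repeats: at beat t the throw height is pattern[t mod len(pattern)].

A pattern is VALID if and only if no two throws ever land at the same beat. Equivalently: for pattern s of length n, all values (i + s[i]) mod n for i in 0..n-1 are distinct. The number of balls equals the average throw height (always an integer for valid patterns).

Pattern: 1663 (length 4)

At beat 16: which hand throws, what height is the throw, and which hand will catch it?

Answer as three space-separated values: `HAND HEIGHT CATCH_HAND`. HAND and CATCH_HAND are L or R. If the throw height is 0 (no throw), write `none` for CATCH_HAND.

Beat 16: 16 mod 2 = 0, so hand = L
Throw height = pattern[16 mod 4] = pattern[0] = 1
Lands at beat 16+1=17, 17 mod 2 = 1, so catch hand = R

Answer: L 1 R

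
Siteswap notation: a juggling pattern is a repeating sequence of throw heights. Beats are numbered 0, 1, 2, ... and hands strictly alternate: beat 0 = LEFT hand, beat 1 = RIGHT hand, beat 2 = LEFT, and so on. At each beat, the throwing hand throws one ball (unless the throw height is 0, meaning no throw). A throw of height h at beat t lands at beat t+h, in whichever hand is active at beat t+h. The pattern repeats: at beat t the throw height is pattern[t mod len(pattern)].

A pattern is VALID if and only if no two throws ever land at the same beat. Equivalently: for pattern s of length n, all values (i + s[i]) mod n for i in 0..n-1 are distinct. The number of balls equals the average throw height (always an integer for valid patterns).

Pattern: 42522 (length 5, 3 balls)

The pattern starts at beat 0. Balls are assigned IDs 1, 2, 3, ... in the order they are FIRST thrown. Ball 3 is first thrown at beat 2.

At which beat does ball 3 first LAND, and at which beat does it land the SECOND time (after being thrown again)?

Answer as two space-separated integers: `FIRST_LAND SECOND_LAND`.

Beat 0 (L): throw ball1 h=4 -> lands@4:L; in-air after throw: [b1@4:L]
Beat 1 (R): throw ball2 h=2 -> lands@3:R; in-air after throw: [b2@3:R b1@4:L]
Beat 2 (L): throw ball3 h=5 -> lands@7:R; in-air after throw: [b2@3:R b1@4:L b3@7:R]
Beat 3 (R): throw ball2 h=2 -> lands@5:R; in-air after throw: [b1@4:L b2@5:R b3@7:R]
Beat 4 (L): throw ball1 h=2 -> lands@6:L; in-air after throw: [b2@5:R b1@6:L b3@7:R]
Beat 5 (R): throw ball2 h=4 -> lands@9:R; in-air after throw: [b1@6:L b3@7:R b2@9:R]
Beat 6 (L): throw ball1 h=2 -> lands@8:L; in-air after throw: [b3@7:R b1@8:L b2@9:R]
Beat 7 (R): throw ball3 h=5 -> lands@12:L; in-air after throw: [b1@8:L b2@9:R b3@12:L]
Beat 8 (L): throw ball1 h=2 -> lands@10:L; in-air after throw: [b2@9:R b1@10:L b3@12:L]
Beat 9 (R): throw ball2 h=2 -> lands@11:R; in-air after throw: [b1@10:L b2@11:R b3@12:L]
Beat 10 (L): throw ball1 h=4 -> lands@14:L; in-air after throw: [b2@11:R b3@12:L b1@14:L]
Beat 11 (R): throw ball2 h=2 -> lands@13:R; in-air after throw: [b3@12:L b2@13:R b1@14:L]
Beat 12 (L): throw ball3 h=5 -> lands@17:R; in-air after throw: [b2@13:R b1@14:L b3@17:R]
Ball 3: thrown@2 h=5 -> first land @7; rethrown@7 h=5 -> second land @12

Answer: 7 12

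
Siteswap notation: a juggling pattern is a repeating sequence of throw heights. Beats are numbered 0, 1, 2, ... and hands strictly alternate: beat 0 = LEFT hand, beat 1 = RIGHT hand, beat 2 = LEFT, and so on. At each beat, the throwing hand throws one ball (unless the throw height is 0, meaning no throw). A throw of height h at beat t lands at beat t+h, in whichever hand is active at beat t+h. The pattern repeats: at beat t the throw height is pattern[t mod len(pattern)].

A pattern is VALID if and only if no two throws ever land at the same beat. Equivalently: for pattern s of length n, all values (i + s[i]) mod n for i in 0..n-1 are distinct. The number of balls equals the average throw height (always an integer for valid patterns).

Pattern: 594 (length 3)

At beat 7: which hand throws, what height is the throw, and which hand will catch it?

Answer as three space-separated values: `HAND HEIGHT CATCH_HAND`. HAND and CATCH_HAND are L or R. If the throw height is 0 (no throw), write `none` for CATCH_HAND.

Answer: R 9 L

Derivation:
Beat 7: 7 mod 2 = 1, so hand = R
Throw height = pattern[7 mod 3] = pattern[1] = 9
Lands at beat 7+9=16, 16 mod 2 = 0, so catch hand = L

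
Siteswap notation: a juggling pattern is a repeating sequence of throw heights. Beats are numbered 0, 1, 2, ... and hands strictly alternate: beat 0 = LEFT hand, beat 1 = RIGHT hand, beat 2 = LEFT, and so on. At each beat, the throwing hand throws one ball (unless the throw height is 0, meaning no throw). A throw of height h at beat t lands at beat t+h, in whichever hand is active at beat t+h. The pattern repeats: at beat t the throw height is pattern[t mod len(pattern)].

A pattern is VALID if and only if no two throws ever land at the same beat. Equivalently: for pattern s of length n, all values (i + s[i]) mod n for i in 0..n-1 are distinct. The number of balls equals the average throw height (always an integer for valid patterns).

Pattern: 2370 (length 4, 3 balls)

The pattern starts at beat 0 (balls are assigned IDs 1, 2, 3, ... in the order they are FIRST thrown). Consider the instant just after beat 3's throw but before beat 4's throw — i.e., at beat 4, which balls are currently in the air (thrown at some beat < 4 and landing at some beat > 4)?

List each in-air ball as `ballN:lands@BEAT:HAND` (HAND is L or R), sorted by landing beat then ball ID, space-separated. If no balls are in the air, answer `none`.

Answer: ball1:lands@9:R

Derivation:
Beat 0 (L): throw ball1 h=2 -> lands@2:L; in-air after throw: [b1@2:L]
Beat 1 (R): throw ball2 h=3 -> lands@4:L; in-air after throw: [b1@2:L b2@4:L]
Beat 2 (L): throw ball1 h=7 -> lands@9:R; in-air after throw: [b2@4:L b1@9:R]
Beat 4 (L): throw ball2 h=2 -> lands@6:L; in-air after throw: [b2@6:L b1@9:R]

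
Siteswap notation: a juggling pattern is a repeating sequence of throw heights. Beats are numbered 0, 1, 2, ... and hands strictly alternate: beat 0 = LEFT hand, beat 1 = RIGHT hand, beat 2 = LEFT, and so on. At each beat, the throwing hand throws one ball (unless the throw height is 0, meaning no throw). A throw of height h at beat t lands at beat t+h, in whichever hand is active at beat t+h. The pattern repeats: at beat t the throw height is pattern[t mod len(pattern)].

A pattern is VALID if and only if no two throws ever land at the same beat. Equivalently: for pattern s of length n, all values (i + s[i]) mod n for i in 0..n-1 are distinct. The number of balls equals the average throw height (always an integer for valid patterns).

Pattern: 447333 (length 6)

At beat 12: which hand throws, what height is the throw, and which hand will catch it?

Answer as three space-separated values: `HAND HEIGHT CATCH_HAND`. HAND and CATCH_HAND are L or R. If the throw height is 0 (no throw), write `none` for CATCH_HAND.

Beat 12: 12 mod 2 = 0, so hand = L
Throw height = pattern[12 mod 6] = pattern[0] = 4
Lands at beat 12+4=16, 16 mod 2 = 0, so catch hand = L

Answer: L 4 L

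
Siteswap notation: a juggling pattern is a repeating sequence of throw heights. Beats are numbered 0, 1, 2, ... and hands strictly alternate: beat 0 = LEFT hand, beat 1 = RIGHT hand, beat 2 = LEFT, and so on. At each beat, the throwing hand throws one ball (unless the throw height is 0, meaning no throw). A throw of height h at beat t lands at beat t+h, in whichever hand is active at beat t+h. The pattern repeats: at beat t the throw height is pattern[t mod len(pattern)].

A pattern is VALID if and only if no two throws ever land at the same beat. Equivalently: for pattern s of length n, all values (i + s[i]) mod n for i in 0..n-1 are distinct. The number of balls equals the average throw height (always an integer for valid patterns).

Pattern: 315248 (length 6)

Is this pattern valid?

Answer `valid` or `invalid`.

i=0: (i + s[i]) mod n = (0 + 3) mod 6 = 3
i=1: (i + s[i]) mod n = (1 + 1) mod 6 = 2
i=2: (i + s[i]) mod n = (2 + 5) mod 6 = 1
i=3: (i + s[i]) mod n = (3 + 2) mod 6 = 5
i=4: (i + s[i]) mod n = (4 + 4) mod 6 = 2
i=5: (i + s[i]) mod n = (5 + 8) mod 6 = 1
Residues: [3, 2, 1, 5, 2, 1], distinct: False

Answer: invalid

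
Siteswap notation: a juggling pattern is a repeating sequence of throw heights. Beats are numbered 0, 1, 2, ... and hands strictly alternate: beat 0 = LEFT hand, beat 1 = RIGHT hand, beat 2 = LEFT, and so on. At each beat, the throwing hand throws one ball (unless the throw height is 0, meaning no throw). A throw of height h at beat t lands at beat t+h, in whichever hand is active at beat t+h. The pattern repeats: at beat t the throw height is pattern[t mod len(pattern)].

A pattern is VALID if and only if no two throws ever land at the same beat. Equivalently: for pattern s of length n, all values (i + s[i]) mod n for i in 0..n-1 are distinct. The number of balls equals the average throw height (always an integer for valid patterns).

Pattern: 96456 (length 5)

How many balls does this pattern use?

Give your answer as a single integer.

Pattern = [9, 6, 4, 5, 6], length n = 5
  position 0: throw height = 9, running sum = 9
  position 1: throw height = 6, running sum = 15
  position 2: throw height = 4, running sum = 19
  position 3: throw height = 5, running sum = 24
  position 4: throw height = 6, running sum = 30
Total sum = 30; balls = sum / n = 30 / 5 = 6

Answer: 6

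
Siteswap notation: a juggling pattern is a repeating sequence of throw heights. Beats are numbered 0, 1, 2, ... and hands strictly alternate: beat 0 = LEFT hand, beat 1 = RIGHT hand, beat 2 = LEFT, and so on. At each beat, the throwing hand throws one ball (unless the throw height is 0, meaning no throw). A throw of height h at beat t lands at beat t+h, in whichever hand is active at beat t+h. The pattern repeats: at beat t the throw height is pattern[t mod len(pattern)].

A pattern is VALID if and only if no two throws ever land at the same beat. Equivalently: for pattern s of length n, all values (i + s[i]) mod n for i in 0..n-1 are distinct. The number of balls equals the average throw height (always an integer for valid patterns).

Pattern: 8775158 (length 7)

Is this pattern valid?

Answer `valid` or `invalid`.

Answer: invalid

Derivation:
i=0: (i + s[i]) mod n = (0 + 8) mod 7 = 1
i=1: (i + s[i]) mod n = (1 + 7) mod 7 = 1
i=2: (i + s[i]) mod n = (2 + 7) mod 7 = 2
i=3: (i + s[i]) mod n = (3 + 5) mod 7 = 1
i=4: (i + s[i]) mod n = (4 + 1) mod 7 = 5
i=5: (i + s[i]) mod n = (5 + 5) mod 7 = 3
i=6: (i + s[i]) mod n = (6 + 8) mod 7 = 0
Residues: [1, 1, 2, 1, 5, 3, 0], distinct: False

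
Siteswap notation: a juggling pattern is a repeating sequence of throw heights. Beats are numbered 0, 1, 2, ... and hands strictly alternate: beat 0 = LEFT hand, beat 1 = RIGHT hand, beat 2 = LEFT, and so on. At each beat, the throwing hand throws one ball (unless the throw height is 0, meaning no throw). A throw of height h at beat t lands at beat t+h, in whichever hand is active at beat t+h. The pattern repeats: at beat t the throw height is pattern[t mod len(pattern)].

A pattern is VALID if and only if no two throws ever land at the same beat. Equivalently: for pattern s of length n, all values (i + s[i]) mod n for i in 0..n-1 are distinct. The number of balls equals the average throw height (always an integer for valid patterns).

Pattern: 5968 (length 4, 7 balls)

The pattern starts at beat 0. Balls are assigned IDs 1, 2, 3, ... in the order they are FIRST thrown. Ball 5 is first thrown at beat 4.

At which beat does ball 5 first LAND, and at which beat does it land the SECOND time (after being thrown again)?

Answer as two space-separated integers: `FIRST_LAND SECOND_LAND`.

Beat 0 (L): throw ball1 h=5 -> lands@5:R; in-air after throw: [b1@5:R]
Beat 1 (R): throw ball2 h=9 -> lands@10:L; in-air after throw: [b1@5:R b2@10:L]
Beat 2 (L): throw ball3 h=6 -> lands@8:L; in-air after throw: [b1@5:R b3@8:L b2@10:L]
Beat 3 (R): throw ball4 h=8 -> lands@11:R; in-air after throw: [b1@5:R b3@8:L b2@10:L b4@11:R]
Beat 4 (L): throw ball5 h=5 -> lands@9:R; in-air after throw: [b1@5:R b3@8:L b5@9:R b2@10:L b4@11:R]
Beat 5 (R): throw ball1 h=9 -> lands@14:L; in-air after throw: [b3@8:L b5@9:R b2@10:L b4@11:R b1@14:L]
Beat 6 (L): throw ball6 h=6 -> lands@12:L; in-air after throw: [b3@8:L b5@9:R b2@10:L b4@11:R b6@12:L b1@14:L]
Beat 7 (R): throw ball7 h=8 -> lands@15:R; in-air after throw: [b3@8:L b5@9:R b2@10:L b4@11:R b6@12:L b1@14:L b7@15:R]
Beat 8 (L): throw ball3 h=5 -> lands@13:R; in-air after throw: [b5@9:R b2@10:L b4@11:R b6@12:L b3@13:R b1@14:L b7@15:R]
Beat 9 (R): throw ball5 h=9 -> lands@18:L; in-air after throw: [b2@10:L b4@11:R b6@12:L b3@13:R b1@14:L b7@15:R b5@18:L]
Beat 10 (L): throw ball2 h=6 -> lands@16:L; in-air after throw: [b4@11:R b6@12:L b3@13:R b1@14:L b7@15:R b2@16:L b5@18:L]
Beat 11 (R): throw ball4 h=8 -> lands@19:R; in-air after throw: [b6@12:L b3@13:R b1@14:L b7@15:R b2@16:L b5@18:L b4@19:R]
Beat 12 (L): throw ball6 h=5 -> lands@17:R; in-air after throw: [b3@13:R b1@14:L b7@15:R b2@16:L b6@17:R b5@18:L b4@19:R]
Beat 13 (R): throw ball3 h=9 -> lands@22:L; in-air after throw: [b1@14:L b7@15:R b2@16:L b6@17:R b5@18:L b4@19:R b3@22:L]
Beat 14 (L): throw ball1 h=6 -> lands@20:L; in-air after throw: [b7@15:R b2@16:L b6@17:R b5@18:L b4@19:R b1@20:L b3@22:L]
Beat 15 (R): throw ball7 h=8 -> lands@23:R; in-air after throw: [b2@16:L b6@17:R b5@18:L b4@19:R b1@20:L b3@22:L b7@23:R]
Beat 16 (L): throw ball2 h=5 -> lands@21:R; in-air after throw: [b6@17:R b5@18:L b4@19:R b1@20:L b2@21:R b3@22:L b7@23:R]
Beat 17 (R): throw ball6 h=9 -> lands@26:L; in-air after throw: [b5@18:L b4@19:R b1@20:L b2@21:R b3@22:L b7@23:R b6@26:L]
Ball 5: thrown@4 h=5 -> first land @9; rethrown@9 h=9 -> second land @18

Answer: 9 18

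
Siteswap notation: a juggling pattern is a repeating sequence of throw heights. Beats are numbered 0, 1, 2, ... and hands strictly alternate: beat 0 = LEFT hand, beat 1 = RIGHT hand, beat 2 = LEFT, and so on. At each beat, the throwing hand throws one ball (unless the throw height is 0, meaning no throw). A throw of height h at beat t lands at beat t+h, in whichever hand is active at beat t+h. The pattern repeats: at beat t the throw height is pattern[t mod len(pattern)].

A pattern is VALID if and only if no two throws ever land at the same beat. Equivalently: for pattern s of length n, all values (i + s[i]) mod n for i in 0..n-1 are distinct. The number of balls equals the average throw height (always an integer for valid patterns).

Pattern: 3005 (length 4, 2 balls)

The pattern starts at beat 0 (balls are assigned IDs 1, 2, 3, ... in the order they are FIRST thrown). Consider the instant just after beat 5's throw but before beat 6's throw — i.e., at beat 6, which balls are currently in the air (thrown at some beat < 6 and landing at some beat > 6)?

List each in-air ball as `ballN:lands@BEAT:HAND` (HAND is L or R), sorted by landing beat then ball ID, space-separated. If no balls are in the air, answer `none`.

Answer: ball2:lands@7:R ball1:lands@8:L

Derivation:
Beat 0 (L): throw ball1 h=3 -> lands@3:R; in-air after throw: [b1@3:R]
Beat 3 (R): throw ball1 h=5 -> lands@8:L; in-air after throw: [b1@8:L]
Beat 4 (L): throw ball2 h=3 -> lands@7:R; in-air after throw: [b2@7:R b1@8:L]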